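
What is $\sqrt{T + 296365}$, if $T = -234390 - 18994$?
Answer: $\sqrt{42981} \approx 207.32$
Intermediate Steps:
$T = -253384$ ($T = -234390 - 18994 = -253384$)
$\sqrt{T + 296365} = \sqrt{-253384 + 296365} = \sqrt{42981}$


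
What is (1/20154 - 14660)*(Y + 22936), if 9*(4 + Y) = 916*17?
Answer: -32789888776220/90693 ≈ -3.6155e+8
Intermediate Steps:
Y = 15536/9 (Y = -4 + (916*17)/9 = -4 + (⅑)*15572 = -4 + 15572/9 = 15536/9 ≈ 1726.2)
(1/20154 - 14660)*(Y + 22936) = (1/20154 - 14660)*(15536/9 + 22936) = (1/20154 - 14660)*(221960/9) = -295457639/20154*221960/9 = -32789888776220/90693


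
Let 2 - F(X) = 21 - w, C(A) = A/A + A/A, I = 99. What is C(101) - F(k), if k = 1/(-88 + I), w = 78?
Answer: -57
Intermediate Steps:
C(A) = 2 (C(A) = 1 + 1 = 2)
k = 1/11 (k = 1/(-88 + 99) = 1/11 ≈ 0.090909)
F(X) = 59 (F(X) = 2 - (21 - 1*78) = 2 - (21 - 78) = 2 - 1*(-57) = 2 + 57 = 59)
C(101) - F(k) = 2 - 1*59 = 2 - 59 = -57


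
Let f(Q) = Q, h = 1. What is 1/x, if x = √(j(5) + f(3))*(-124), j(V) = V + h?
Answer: -1/372 ≈ -0.0026882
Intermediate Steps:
j(V) = 1 + V (j(V) = V + 1 = 1 + V)
x = -372 (x = √((1 + 5) + 3)*(-124) = √(6 + 3)*(-124) = √9*(-124) = 3*(-124) = -372)
1/x = 1/(-372) = -1/372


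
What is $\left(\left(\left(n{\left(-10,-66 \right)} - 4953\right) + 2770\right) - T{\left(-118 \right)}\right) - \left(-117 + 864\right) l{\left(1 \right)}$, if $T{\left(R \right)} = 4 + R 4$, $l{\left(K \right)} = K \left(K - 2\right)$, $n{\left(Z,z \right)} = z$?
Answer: $-1034$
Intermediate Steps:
$l{\left(K \right)} = K \left(-2 + K\right)$
$T{\left(R \right)} = 4 + 4 R$
$\left(\left(\left(n{\left(-10,-66 \right)} - 4953\right) + 2770\right) - T{\left(-118 \right)}\right) - \left(-117 + 864\right) l{\left(1 \right)} = \left(\left(\left(-66 - 4953\right) + 2770\right) - \left(4 + 4 \left(-118\right)\right)\right) - \left(-117 + 864\right) 1 \left(-2 + 1\right) = \left(\left(-5019 + 2770\right) - \left(4 - 472\right)\right) - 747 \cdot 1 \left(-1\right) = \left(-2249 - -468\right) - 747 \left(-1\right) = \left(-2249 + 468\right) - -747 = -1781 + 747 = -1034$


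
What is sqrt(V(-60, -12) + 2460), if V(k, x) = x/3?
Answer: 2*sqrt(614) ≈ 49.558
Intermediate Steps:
V(k, x) = x/3
sqrt(V(-60, -12) + 2460) = sqrt((1/3)*(-12) + 2460) = sqrt(-4 + 2460) = sqrt(2456) = 2*sqrt(614)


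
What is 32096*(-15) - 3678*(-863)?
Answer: 2692674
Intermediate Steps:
32096*(-15) - 3678*(-863) = -481440 + 3174114 = 2692674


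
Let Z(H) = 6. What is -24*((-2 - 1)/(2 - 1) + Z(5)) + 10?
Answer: -62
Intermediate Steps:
-24*((-2 - 1)/(2 - 1) + Z(5)) + 10 = -24*((-2 - 1)/(2 - 1) + 6) + 10 = -24*(-3/1 + 6) + 10 = -24*(-3*1 + 6) + 10 = -24*(-3 + 6) + 10 = -24*3 + 10 = -4*18 + 10 = -72 + 10 = -62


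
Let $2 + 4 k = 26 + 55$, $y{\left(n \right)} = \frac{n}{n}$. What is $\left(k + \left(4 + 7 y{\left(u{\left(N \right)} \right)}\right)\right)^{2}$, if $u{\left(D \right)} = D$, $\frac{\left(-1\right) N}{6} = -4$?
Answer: $\frac{15129}{16} \approx 945.56$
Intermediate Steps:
$N = 24$ ($N = \left(-6\right) \left(-4\right) = 24$)
$y{\left(n \right)} = 1$
$k = \frac{79}{4}$ ($k = - \frac{1}{2} + \frac{26 + 55}{4} = - \frac{1}{2} + \frac{1}{4} \cdot 81 = - \frac{1}{2} + \frac{81}{4} = \frac{79}{4} \approx 19.75$)
$\left(k + \left(4 + 7 y{\left(u{\left(N \right)} \right)}\right)\right)^{2} = \left(\frac{79}{4} + \left(4 + 7 \cdot 1\right)\right)^{2} = \left(\frac{79}{4} + \left(4 + 7\right)\right)^{2} = \left(\frac{79}{4} + 11\right)^{2} = \left(\frac{123}{4}\right)^{2} = \frac{15129}{16}$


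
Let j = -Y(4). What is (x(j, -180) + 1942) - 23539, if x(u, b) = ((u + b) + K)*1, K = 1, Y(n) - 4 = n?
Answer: -21784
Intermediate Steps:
Y(n) = 4 + n
j = -8 (j = -(4 + 4) = -1*8 = -8)
x(u, b) = 1 + b + u (x(u, b) = ((u + b) + 1)*1 = ((b + u) + 1)*1 = (1 + b + u)*1 = 1 + b + u)
(x(j, -180) + 1942) - 23539 = ((1 - 180 - 8) + 1942) - 23539 = (-187 + 1942) - 23539 = 1755 - 23539 = -21784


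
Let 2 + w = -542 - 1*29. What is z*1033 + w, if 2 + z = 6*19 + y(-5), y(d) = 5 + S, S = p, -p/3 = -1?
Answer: 123387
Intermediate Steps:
p = 3 (p = -3*(-1) = 3)
S = 3
y(d) = 8 (y(d) = 5 + 3 = 8)
z = 120 (z = -2 + (6*19 + 8) = -2 + (114 + 8) = -2 + 122 = 120)
w = -573 (w = -2 + (-542 - 1*29) = -2 + (-542 - 29) = -2 - 571 = -573)
z*1033 + w = 120*1033 - 573 = 123960 - 573 = 123387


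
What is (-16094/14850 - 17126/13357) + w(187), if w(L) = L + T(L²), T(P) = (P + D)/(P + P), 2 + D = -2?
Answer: 116737956457943/630559259550 ≈ 185.13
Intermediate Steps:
D = -4 (D = -2 - 2 = -4)
T(P) = (-4 + P)/(2*P) (T(P) = (P - 4)/(P + P) = (-4 + P)/((2*P)) = (-4 + P)*(1/(2*P)) = (-4 + P)/(2*P))
w(L) = L + (-4 + L²)/(2*L²) (w(L) = L + (-4 + L²)/(2*(L²)) = L + (-4 + L²)/(2*L²))
(-16094/14850 - 17126/13357) + w(187) = (-16094/14850 - 17126/13357) + (½ + 187 - 2/187²) = (-16094*1/14850 - 17126*1/13357) + (½ + 187 - 2*1/34969) = (-8047/7425 - 17126/13357) + (½ + 187 - 2/34969) = -234644329/99175725 + 13113371/69938 = 116737956457943/630559259550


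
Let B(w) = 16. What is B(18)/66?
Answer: 8/33 ≈ 0.24242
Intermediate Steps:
B(18)/66 = 16/66 = (1/66)*16 = 8/33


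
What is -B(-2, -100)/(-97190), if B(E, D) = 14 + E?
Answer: 6/48595 ≈ 0.00012347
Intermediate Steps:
-B(-2, -100)/(-97190) = -(14 - 2)/(-97190) = -1*12*(-1/97190) = -12*(-1/97190) = 6/48595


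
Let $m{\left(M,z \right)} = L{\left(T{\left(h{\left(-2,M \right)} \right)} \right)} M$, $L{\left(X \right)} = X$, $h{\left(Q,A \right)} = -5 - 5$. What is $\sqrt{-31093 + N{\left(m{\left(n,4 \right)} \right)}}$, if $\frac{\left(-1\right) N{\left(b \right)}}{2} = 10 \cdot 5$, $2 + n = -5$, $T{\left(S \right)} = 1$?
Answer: $i \sqrt{31193} \approx 176.62 i$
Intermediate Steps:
$h{\left(Q,A \right)} = -10$
$n = -7$ ($n = -2 - 5 = -7$)
$m{\left(M,z \right)} = M$ ($m{\left(M,z \right)} = 1 M = M$)
$N{\left(b \right)} = -100$ ($N{\left(b \right)} = - 2 \cdot 10 \cdot 5 = \left(-2\right) 50 = -100$)
$\sqrt{-31093 + N{\left(m{\left(n,4 \right)} \right)}} = \sqrt{-31093 - 100} = \sqrt{-31193} = i \sqrt{31193}$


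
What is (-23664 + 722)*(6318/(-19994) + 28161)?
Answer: -496821995172/769 ≈ -6.4606e+8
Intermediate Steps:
(-23664 + 722)*(6318/(-19994) + 28161) = -22942*(6318*(-1/19994) + 28161) = -22942*(-243/769 + 28161) = -22942*21655566/769 = -496821995172/769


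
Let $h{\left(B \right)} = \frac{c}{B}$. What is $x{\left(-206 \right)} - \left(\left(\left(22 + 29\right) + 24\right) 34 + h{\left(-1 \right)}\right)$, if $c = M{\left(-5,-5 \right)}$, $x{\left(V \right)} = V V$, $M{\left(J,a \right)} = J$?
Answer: $39881$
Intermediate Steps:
$x{\left(V \right)} = V^{2}$
$c = -5$
$h{\left(B \right)} = - \frac{5}{B}$
$x{\left(-206 \right)} - \left(\left(\left(22 + 29\right) + 24\right) 34 + h{\left(-1 \right)}\right) = \left(-206\right)^{2} - \left(\left(\left(22 + 29\right) + 24\right) 34 - \frac{5}{-1}\right) = 42436 - \left(\left(51 + 24\right) 34 - -5\right) = 42436 - \left(75 \cdot 34 + 5\right) = 42436 - \left(2550 + 5\right) = 42436 - 2555 = 39881$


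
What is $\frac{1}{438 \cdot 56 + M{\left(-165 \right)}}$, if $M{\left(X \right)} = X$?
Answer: $\frac{1}{24363} \approx 4.1046 \cdot 10^{-5}$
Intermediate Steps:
$\frac{1}{438 \cdot 56 + M{\left(-165 \right)}} = \frac{1}{438 \cdot 56 - 165} = \frac{1}{24528 - 165} = \frac{1}{24363}$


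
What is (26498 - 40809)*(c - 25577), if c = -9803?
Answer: 506323180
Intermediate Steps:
(26498 - 40809)*(c - 25577) = (26498 - 40809)*(-9803 - 25577) = -14311*(-35380) = 506323180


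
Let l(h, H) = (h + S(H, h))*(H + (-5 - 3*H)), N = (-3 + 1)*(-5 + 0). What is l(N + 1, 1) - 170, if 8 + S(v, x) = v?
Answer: -198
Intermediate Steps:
N = 10 (N = -2*(-5) = 10)
S(v, x) = -8 + v
l(h, H) = (-5 - 2*H)*(-8 + H + h) (l(h, H) = (h + (-8 + H))*(H + (-5 - 3*H)) = (-8 + H + h)*(-5 - 2*H) = (-5 - 2*H)*(-8 + H + h))
l(N + 1, 1) - 170 = (40 - 5*(10 + 1) - 2*1² + 11*1 - 2*1*(10 + 1)) - 170 = (40 - 5*11 - 2*1 + 11 - 2*1*11) - 170 = (40 - 55 - 2 + 11 - 22) - 170 = -28 - 170 = -198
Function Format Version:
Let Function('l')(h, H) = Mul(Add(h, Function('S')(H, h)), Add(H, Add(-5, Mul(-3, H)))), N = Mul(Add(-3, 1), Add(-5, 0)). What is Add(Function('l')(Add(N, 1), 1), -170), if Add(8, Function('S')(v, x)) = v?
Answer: -198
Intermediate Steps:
N = 10 (N = Mul(-2, -5) = 10)
Function('S')(v, x) = Add(-8, v)
Function('l')(h, H) = Mul(Add(-5, Mul(-2, H)), Add(-8, H, h)) (Function('l')(h, H) = Mul(Add(h, Add(-8, H)), Add(H, Add(-5, Mul(-3, H)))) = Mul(Add(-8, H, h), Add(-5, Mul(-2, H))) = Mul(Add(-5, Mul(-2, H)), Add(-8, H, h)))
Add(Function('l')(Add(N, 1), 1), -170) = Add(Add(40, Mul(-5, Add(10, 1)), Mul(-2, Pow(1, 2)), Mul(11, 1), Mul(-2, 1, Add(10, 1))), -170) = Add(Add(40, Mul(-5, 11), Mul(-2, 1), 11, Mul(-2, 1, 11)), -170) = Add(Add(40, -55, -2, 11, -22), -170) = Add(-28, -170) = -198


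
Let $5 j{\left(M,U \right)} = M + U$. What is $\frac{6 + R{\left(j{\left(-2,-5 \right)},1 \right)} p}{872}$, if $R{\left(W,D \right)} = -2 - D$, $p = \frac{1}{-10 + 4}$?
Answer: $\frac{13}{1744} \approx 0.0074541$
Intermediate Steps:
$j{\left(M,U \right)} = \frac{M}{5} + \frac{U}{5}$ ($j{\left(M,U \right)} = \frac{M + U}{5} = \frac{M}{5} + \frac{U}{5}$)
$p = - \frac{1}{6}$ ($p = \frac{1}{-6} = - \frac{1}{6} \approx -0.16667$)
$\frac{6 + R{\left(j{\left(-2,-5 \right)},1 \right)} p}{872} = \frac{6 + \left(-2 - 1\right) \left(- \frac{1}{6}\right)}{872} = \left(6 + \left(-2 - 1\right) \left(- \frac{1}{6}\right)\right) \frac{1}{872} = \left(6 - - \frac{1}{2}\right) \frac{1}{872} = \left(6 + \frac{1}{2}\right) \frac{1}{872} = \frac{13}{2} \cdot \frac{1}{872} = \frac{13}{1744}$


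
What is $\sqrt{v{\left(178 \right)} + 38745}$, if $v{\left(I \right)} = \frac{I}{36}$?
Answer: $\frac{\sqrt{1394998}}{6} \approx 196.85$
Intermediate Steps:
$v{\left(I \right)} = \frac{I}{36}$ ($v{\left(I \right)} = I \frac{1}{36} = \frac{I}{36}$)
$\sqrt{v{\left(178 \right)} + 38745} = \sqrt{\frac{1}{36} \cdot 178 + 38745} = \sqrt{\frac{89}{18} + 38745} = \sqrt{\frac{697499}{18}} = \frac{\sqrt{1394998}}{6}$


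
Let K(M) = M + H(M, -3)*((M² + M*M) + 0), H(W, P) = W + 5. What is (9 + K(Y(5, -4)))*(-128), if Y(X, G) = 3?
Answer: -19968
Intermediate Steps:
H(W, P) = 5 + W
K(M) = M + 2*M²*(5 + M) (K(M) = M + (5 + M)*((M² + M*M) + 0) = M + (5 + M)*((M² + M²) + 0) = M + (5 + M)*(2*M² + 0) = M + (5 + M)*(2*M²) = M + 2*M²*(5 + M))
(9 + K(Y(5, -4)))*(-128) = (9 + 3*(1 + 2*3*(5 + 3)))*(-128) = (9 + 3*(1 + 2*3*8))*(-128) = (9 + 3*(1 + 48))*(-128) = (9 + 3*49)*(-128) = (9 + 147)*(-128) = 156*(-128) = -19968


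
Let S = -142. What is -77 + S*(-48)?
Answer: 6739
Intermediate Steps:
-77 + S*(-48) = -77 - 142*(-48) = -77 + 6816 = 6739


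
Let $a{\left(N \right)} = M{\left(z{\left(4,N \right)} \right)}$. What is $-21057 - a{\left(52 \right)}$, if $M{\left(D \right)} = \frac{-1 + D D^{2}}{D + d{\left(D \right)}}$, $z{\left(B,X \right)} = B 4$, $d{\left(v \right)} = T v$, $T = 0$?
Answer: $- \frac{341007}{16} \approx -21313.0$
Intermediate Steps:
$d{\left(v \right)} = 0$ ($d{\left(v \right)} = 0 v = 0$)
$z{\left(B,X \right)} = 4 B$
$M{\left(D \right)} = \frac{-1 + D^{3}}{D}$ ($M{\left(D \right)} = \frac{-1 + D D^{2}}{D + 0} = \frac{-1 + D^{3}}{D}$)
$a{\left(N \right)} = \frac{4095}{16}$ ($a{\left(N \right)} = \frac{-1 + \left(4 \cdot 4\right)^{3}}{4 \cdot 4} = \frac{-1 + 16^{3}}{16} = \frac{-1 + 4096}{16} = \frac{1}{16} \cdot 4095 = \frac{4095}{16}$)
$-21057 - a{\left(52 \right)} = -21057 - \frac{4095}{16} = - \frac{341007}{16}$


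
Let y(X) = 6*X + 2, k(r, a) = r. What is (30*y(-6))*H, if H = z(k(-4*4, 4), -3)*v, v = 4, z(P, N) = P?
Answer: 65280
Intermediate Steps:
y(X) = 2 + 6*X
H = -64 (H = -4*4*4 = -16*4 = -64)
(30*y(-6))*H = (30*(2 + 6*(-6)))*(-64) = (30*(2 - 36))*(-64) = (30*(-34))*(-64) = -1020*(-64) = 65280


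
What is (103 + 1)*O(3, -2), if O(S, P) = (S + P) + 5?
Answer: 624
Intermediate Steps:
O(S, P) = 5 + P + S (O(S, P) = (P + S) + 5 = 5 + P + S)
(103 + 1)*O(3, -2) = (103 + 1)*(5 - 2 + 3) = 104*6 = 624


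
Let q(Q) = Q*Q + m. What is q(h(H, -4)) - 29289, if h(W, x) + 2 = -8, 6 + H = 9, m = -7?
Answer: -29196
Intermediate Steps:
H = 3 (H = -6 + 9 = 3)
h(W, x) = -10 (h(W, x) = -2 - 8 = -10)
q(Q) = -7 + Q**2 (q(Q) = Q*Q - 7 = Q**2 - 7 = -7 + Q**2)
q(h(H, -4)) - 29289 = (-7 + (-10)**2) - 29289 = (-7 + 100) - 29289 = 93 - 29289 = -29196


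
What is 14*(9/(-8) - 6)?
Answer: -399/4 ≈ -99.750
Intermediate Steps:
14*(9/(-8) - 6) = 14*(9*(-1/8) - 6) = 14*(-9/8 - 6) = 14*(-57/8) = -399/4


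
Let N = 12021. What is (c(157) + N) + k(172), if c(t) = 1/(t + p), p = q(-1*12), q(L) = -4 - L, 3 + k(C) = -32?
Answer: 1977691/165 ≈ 11986.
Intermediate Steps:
k(C) = -35 (k(C) = -3 - 32 = -35)
p = 8 (p = -4 - (-1)*12 = -4 - 1*(-12) = -4 + 12 = 8)
c(t) = 1/(8 + t) (c(t) = 1/(t + 8) = 1/(8 + t))
(c(157) + N) + k(172) = (1/(8 + 157) + 12021) - 35 = (1/165 + 12021) - 35 = 1983466/165 - 35 = 1977691/165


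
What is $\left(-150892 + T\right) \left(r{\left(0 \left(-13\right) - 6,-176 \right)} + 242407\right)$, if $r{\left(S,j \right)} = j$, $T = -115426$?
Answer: $-64510475458$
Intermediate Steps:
$\left(-150892 + T\right) \left(r{\left(0 \left(-13\right) - 6,-176 \right)} + 242407\right) = \left(-150892 - 115426\right) \left(-176 + 242407\right) = \left(-266318\right) 242231 = -64510475458$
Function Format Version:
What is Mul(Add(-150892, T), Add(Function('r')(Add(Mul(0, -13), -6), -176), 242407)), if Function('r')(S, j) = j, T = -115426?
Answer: -64510475458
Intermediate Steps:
Mul(Add(-150892, T), Add(Function('r')(Add(Mul(0, -13), -6), -176), 242407)) = Mul(Add(-150892, -115426), Add(-176, 242407)) = Mul(-266318, 242231) = -64510475458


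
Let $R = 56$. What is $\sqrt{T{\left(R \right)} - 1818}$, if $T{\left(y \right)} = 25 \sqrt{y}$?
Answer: $\sqrt{-1818 + 50 \sqrt{14}} \approx 40.385 i$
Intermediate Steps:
$\sqrt{T{\left(R \right)} - 1818} = \sqrt{25 \sqrt{56} - 1818} = \sqrt{25 \cdot 2 \sqrt{14} - 1818} = \sqrt{50 \sqrt{14} - 1818} = \sqrt{-1818 + 50 \sqrt{14}}$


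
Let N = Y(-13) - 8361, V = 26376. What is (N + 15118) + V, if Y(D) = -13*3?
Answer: 33094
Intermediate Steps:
Y(D) = -39
N = -8400 (N = -39 - 8361 = -8400)
(N + 15118) + V = (-8400 + 15118) + 26376 = 6718 + 26376 = 33094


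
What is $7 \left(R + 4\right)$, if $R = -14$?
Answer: $-70$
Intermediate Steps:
$7 \left(R + 4\right) = 7 \left(-14 + 4\right) = 7 \left(-10\right) = -70$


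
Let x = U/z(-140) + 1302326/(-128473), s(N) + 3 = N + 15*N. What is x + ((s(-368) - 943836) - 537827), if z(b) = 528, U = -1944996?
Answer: -8429743693451/5652812 ≈ -1.4912e+6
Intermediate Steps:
s(N) = -3 + 16*N (s(N) = -3 + (N + 15*N) = -3 + 16*N)
x = -20880591603/5652812 (x = -1944996/528 + 1302326/(-128473) = -1944996*1/528 + 1302326*(-1/128473) = -162083/44 - 1302326/128473 = -20880591603/5652812 ≈ -3693.8)
x + ((s(-368) - 943836) - 537827) = -20880591603/5652812 + (((-3 + 16*(-368)) - 943836) - 537827) = -20880591603/5652812 + (((-3 - 5888) - 943836) - 537827) = -20880591603/5652812 + ((-5891 - 943836) - 537827) = -20880591603/5652812 + (-949727 - 537827) = -20880591603/5652812 - 1487554 = -8429743693451/5652812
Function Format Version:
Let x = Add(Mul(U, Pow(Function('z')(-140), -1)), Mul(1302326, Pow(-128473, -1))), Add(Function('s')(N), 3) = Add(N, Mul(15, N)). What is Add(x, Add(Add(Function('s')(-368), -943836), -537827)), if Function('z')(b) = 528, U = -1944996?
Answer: Rational(-8429743693451, 5652812) ≈ -1.4912e+6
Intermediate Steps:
Function('s')(N) = Add(-3, Mul(16, N)) (Function('s')(N) = Add(-3, Add(N, Mul(15, N))) = Add(-3, Mul(16, N)))
x = Rational(-20880591603, 5652812) (x = Add(Mul(-1944996, Pow(528, -1)), Mul(1302326, Pow(-128473, -1))) = Add(Mul(-1944996, Rational(1, 528)), Mul(1302326, Rational(-1, 128473))) = Add(Rational(-162083, 44), Rational(-1302326, 128473)) = Rational(-20880591603, 5652812) ≈ -3693.8)
Add(x, Add(Add(Function('s')(-368), -943836), -537827)) = Add(Rational(-20880591603, 5652812), Add(Add(Add(-3, Mul(16, -368)), -943836), -537827)) = Add(Rational(-20880591603, 5652812), Add(Add(Add(-3, -5888), -943836), -537827)) = Add(Rational(-20880591603, 5652812), Add(Add(-5891, -943836), -537827)) = Add(Rational(-20880591603, 5652812), Add(-949727, -537827)) = Add(Rational(-20880591603, 5652812), -1487554) = Rational(-8429743693451, 5652812)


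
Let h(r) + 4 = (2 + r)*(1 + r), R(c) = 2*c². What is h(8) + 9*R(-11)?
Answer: 2264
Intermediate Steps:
h(r) = -4 + (1 + r)*(2 + r) (h(r) = -4 + (2 + r)*(1 + r) = -4 + (1 + r)*(2 + r))
h(8) + 9*R(-11) = (-2 + 8² + 3*8) + 9*(2*(-11)²) = (-2 + 64 + 24) + 9*(2*121) = 86 + 9*242 = 86 + 2178 = 2264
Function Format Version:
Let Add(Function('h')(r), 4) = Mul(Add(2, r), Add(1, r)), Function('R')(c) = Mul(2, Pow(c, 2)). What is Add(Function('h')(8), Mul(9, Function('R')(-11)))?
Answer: 2264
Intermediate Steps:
Function('h')(r) = Add(-4, Mul(Add(1, r), Add(2, r))) (Function('h')(r) = Add(-4, Mul(Add(2, r), Add(1, r))) = Add(-4, Mul(Add(1, r), Add(2, r))))
Add(Function('h')(8), Mul(9, Function('R')(-11))) = Add(Add(-2, Pow(8, 2), Mul(3, 8)), Mul(9, Mul(2, Pow(-11, 2)))) = Add(Add(-2, 64, 24), Mul(9, Mul(2, 121))) = Add(86, Mul(9, 242)) = Add(86, 2178) = 2264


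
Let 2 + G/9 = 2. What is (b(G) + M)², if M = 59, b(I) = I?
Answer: 3481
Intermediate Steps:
G = 0 (G = -18 + 9*2 = -18 + 18 = 0)
(b(G) + M)² = (0 + 59)² = 59² = 3481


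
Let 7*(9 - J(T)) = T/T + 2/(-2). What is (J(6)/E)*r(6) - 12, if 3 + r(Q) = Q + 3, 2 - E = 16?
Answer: -111/7 ≈ -15.857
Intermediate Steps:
E = -14 (E = 2 - 1*16 = 2 - 16 = -14)
J(T) = 9 (J(T) = 9 - (T/T + 2/(-2))/7 = 9 - (1 + 2*(-1/2))/7 = 9 - (1 - 1)/7 = 9 - 1/7*0 = 9 + 0 = 9)
r(Q) = Q (r(Q) = -3 + (Q + 3) = -3 + (3 + Q) = Q)
(J(6)/E)*r(6) - 12 = (9/(-14))*6 - 12 = (9*(-1/14))*6 - 12 = -9/14*6 - 12 = -27/7 - 12 = -111/7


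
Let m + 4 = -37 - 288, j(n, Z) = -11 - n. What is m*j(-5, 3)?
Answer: 1974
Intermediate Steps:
m = -329 (m = -4 + (-37 - 288) = -4 - 325 = -329)
m*j(-5, 3) = -329*(-11 - 1*(-5)) = -329*(-11 + 5) = -329*(-6) = 1974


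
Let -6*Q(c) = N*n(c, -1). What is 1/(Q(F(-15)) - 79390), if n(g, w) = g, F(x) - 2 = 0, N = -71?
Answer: -3/238099 ≈ -1.2600e-5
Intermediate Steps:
F(x) = 2 (F(x) = 2 + 0 = 2)
Q(c) = 71*c/6 (Q(c) = -(-71)*c/6 = 71*c/6)
1/(Q(F(-15)) - 79390) = 1/((71/6)*2 - 79390) = 1/(71/3 - 79390) = 1/(-238099/3) = -3/238099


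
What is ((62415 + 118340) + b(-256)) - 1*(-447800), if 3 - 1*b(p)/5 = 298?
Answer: 627080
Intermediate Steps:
b(p) = -1475 (b(p) = 15 - 5*298 = 15 - 1490 = -1475)
((62415 + 118340) + b(-256)) - 1*(-447800) = ((62415 + 118340) - 1475) - 1*(-447800) = (180755 - 1475) + 447800 = 179280 + 447800 = 627080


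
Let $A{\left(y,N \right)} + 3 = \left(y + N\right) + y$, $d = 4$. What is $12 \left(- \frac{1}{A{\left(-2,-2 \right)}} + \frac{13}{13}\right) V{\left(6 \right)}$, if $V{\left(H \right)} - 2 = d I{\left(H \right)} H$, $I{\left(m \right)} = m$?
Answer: $\frac{5840}{3} \approx 1946.7$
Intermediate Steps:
$A{\left(y,N \right)} = -3 + N + 2 y$ ($A{\left(y,N \right)} = -3 + \left(\left(y + N\right) + y\right) = -3 + \left(\left(N + y\right) + y\right) = -3 + \left(N + 2 y\right) = -3 + N + 2 y$)
$V{\left(H \right)} = 2 + 4 H^{2}$ ($V{\left(H \right)} = 2 + 4 H H = 2 + 4 H^{2}$)
$12 \left(- \frac{1}{A{\left(-2,-2 \right)}} + \frac{13}{13}\right) V{\left(6 \right)} = 12 \left(- \frac{1}{-3 - 2 + 2 \left(-2\right)} + \frac{13}{13}\right) \left(2 + 4 \cdot 6^{2}\right) = 12 \left(- \frac{1}{-3 - 2 - 4} + 13 \cdot \frac{1}{13}\right) \left(2 + 4 \cdot 36\right) = 12 \left(- \frac{1}{-9} + 1\right) \left(2 + 144\right) = 12 \left(\left(-1\right) \left(- \frac{1}{9}\right) + 1\right) 146 = 12 \left(\frac{1}{9} + 1\right) 146 = 12 \cdot \frac{10}{9} \cdot 146 = \frac{40}{3} \cdot 146 = \frac{5840}{3}$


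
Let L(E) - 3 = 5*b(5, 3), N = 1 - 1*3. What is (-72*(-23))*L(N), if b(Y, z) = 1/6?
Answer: 6348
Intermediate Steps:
b(Y, z) = ⅙
N = -2 (N = 1 - 3 = -2)
L(E) = 23/6 (L(E) = 3 + 5*(⅙) = 3 + ⅚ = 23/6)
(-72*(-23))*L(N) = -72*(-23)*(23/6) = 1656*(23/6) = 6348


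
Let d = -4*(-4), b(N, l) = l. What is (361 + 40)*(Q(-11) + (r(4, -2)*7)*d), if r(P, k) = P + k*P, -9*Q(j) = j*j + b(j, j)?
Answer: -1660942/9 ≈ -1.8455e+5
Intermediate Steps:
Q(j) = -j/9 - j²/9 (Q(j) = -(j*j + j)/9 = -(j² + j)/9 = -(j + j²)/9 = -j/9 - j²/9)
d = 16
r(P, k) = P + P*k
(361 + 40)*(Q(-11) + (r(4, -2)*7)*d) = (361 + 40)*((⅑)*(-11)*(-1 - 1*(-11)) + ((4*(1 - 2))*7)*16) = 401*((⅑)*(-11)*(-1 + 11) + ((4*(-1))*7)*16) = 401*((⅑)*(-11)*10 - 4*7*16) = 401*(-110/9 - 28*16) = 401*(-110/9 - 448) = 401*(-4142/9) = -1660942/9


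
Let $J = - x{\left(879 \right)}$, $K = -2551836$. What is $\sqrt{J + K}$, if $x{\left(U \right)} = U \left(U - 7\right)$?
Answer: $2 i \sqrt{829581} \approx 1821.6 i$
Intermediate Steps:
$x{\left(U \right)} = U \left(-7 + U\right)$
$J = -766488$ ($J = - 879 \left(-7 + 879\right) = - 879 \cdot 872 = \left(-1\right) 766488 = -766488$)
$\sqrt{J + K} = \sqrt{-766488 - 2551836} = \sqrt{-3318324} = 2 i \sqrt{829581}$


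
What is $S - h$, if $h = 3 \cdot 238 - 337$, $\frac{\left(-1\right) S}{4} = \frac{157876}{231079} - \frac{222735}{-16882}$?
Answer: $- \frac{843622052697}{1950537839} \approx -432.51$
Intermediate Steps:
$S = - \frac{108269287394}{1950537839}$ ($S = - 4 \left(\frac{157876}{231079} - \frac{222735}{-16882}\right) = - 4 \left(157876 \cdot \frac{1}{231079} - - \frac{222735}{16882}\right) = - 4 \left(\frac{157876}{231079} + \frac{222735}{16882}\right) = \left(-4\right) \frac{54134643697}{3901075678} = - \frac{108269287394}{1950537839} \approx -55.507$)
$h = 377$ ($h = 714 - 337 = 377$)
$S - h = - \frac{108269287394}{1950537839} - 377 = - \frac{843622052697}{1950537839}$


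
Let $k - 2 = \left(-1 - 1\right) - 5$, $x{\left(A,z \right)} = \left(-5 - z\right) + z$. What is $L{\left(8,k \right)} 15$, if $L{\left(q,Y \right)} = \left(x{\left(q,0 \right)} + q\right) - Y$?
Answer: $120$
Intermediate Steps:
$x{\left(A,z \right)} = -5$
$k = -5$ ($k = 2 - 7 = -5$)
$L{\left(q,Y \right)} = -5 + q - Y$ ($L{\left(q,Y \right)} = \left(-5 + q\right) - Y = -5 + q - Y$)
$L{\left(8,k \right)} 15 = \left(-5 + 8 - -5\right) 15 = \left(-5 + 8 + 5\right) 15 = 8 \cdot 15 = 120$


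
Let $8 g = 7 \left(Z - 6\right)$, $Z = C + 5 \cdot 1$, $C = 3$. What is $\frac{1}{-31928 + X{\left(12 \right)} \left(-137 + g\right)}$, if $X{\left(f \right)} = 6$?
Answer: $- \frac{2}{65479} \approx -3.0544 \cdot 10^{-5}$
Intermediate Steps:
$Z = 8$ ($Z = 3 + 5 \cdot 1 = 3 + 5 = 8$)
$g = \frac{7}{4}$ ($g = \frac{7 \left(8 - 6\right)}{8} = \frac{7 \cdot 2}{8} = \frac{1}{8} \cdot 14 = \frac{7}{4} \approx 1.75$)
$\frac{1}{-31928 + X{\left(12 \right)} \left(-137 + g\right)} = \frac{1}{-31928 + 6 \left(-137 + \frac{7}{4}\right)} = \frac{1}{-31928 + 6 \left(- \frac{541}{4}\right)} = \frac{1}{-31928 - \frac{1623}{2}} = \frac{1}{- \frac{65479}{2}} = - \frac{2}{65479}$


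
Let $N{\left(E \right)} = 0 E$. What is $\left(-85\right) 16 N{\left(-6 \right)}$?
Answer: $0$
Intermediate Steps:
$N{\left(E \right)} = 0$
$\left(-85\right) 16 N{\left(-6 \right)} = \left(-85\right) 16 \cdot 0 = \left(-1360\right) 0 = 0$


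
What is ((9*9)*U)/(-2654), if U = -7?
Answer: 567/2654 ≈ 0.21364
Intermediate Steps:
((9*9)*U)/(-2654) = ((9*9)*(-7))/(-2654) = (81*(-7))*(-1/2654) = -567*(-1/2654) = 567/2654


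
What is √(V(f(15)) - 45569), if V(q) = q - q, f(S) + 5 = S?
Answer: I*√45569 ≈ 213.47*I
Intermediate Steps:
f(S) = -5 + S
V(q) = 0
√(V(f(15)) - 45569) = √(0 - 45569) = √(-45569) = I*√45569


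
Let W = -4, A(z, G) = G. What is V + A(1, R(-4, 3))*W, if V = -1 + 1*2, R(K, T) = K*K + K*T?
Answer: -15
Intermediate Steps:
R(K, T) = K² + K*T
V = 1 (V = -1 + 2 = 1)
V + A(1, R(-4, 3))*W = 1 - 4*(-4 + 3)*(-4) = 1 - 4*(-1)*(-4) = 1 + 4*(-4) = 1 - 16 = -15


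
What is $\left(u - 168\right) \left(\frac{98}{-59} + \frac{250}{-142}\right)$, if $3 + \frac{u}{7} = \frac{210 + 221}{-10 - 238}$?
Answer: $\frac{715059037}{1038872} \approx 688.3$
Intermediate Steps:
$u = - \frac{8225}{248}$ ($u = -21 + 7 \frac{210 + 221}{-10 - 238} = -21 + 7 \frac{431}{-248} = -21 + 7 \cdot 431 \left(- \frac{1}{248}\right) = -21 + 7 \left(- \frac{431}{248}\right) = -21 - \frac{3017}{248} = - \frac{8225}{248} \approx -33.165$)
$\left(u - 168\right) \left(\frac{98}{-59} + \frac{250}{-142}\right) = \left(- \frac{8225}{248} - 168\right) \left(\frac{98}{-59} + \frac{250}{-142}\right) = - \frac{49889 \left(98 \left(- \frac{1}{59}\right) + 250 \left(- \frac{1}{142}\right)\right)}{248} = - \frac{49889 \left(- \frac{98}{59} - \frac{125}{71}\right)}{248} = \left(- \frac{49889}{248}\right) \left(- \frac{14333}{4189}\right) = \frac{715059037}{1038872}$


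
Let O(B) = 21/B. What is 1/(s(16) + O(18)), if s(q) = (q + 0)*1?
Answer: 6/103 ≈ 0.058252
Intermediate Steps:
s(q) = q (s(q) = q*1 = q)
1/(s(16) + O(18)) = 1/(16 + 21/18) = 1/(16 + 21*(1/18)) = 1/(16 + 7/6) = 1/(103/6) = 6/103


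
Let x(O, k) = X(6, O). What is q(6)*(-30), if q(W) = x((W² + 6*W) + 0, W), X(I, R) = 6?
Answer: -180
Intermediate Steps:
x(O, k) = 6
q(W) = 6
q(6)*(-30) = 6*(-30) = -180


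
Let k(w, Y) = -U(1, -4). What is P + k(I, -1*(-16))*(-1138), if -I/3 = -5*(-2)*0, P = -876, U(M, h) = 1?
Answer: 262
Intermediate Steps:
I = 0 (I = -3*(-5*(-2))*0 = -30*0 = -3*0 = 0)
k(w, Y) = -1 (k(w, Y) = -1*1 = -1)
P + k(I, -1*(-16))*(-1138) = -876 - 1*(-1138) = -876 + 1138 = 262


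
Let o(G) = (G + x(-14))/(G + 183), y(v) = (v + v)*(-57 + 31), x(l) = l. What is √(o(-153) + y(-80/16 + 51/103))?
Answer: √2183514510/3090 ≈ 15.122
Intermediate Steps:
y(v) = -52*v (y(v) = (2*v)*(-26) = -52*v)
o(G) = (-14 + G)/(183 + G) (o(G) = (G - 14)/(G + 183) = (-14 + G)/(183 + G))
√(o(-153) + y(-80/16 + 51/103)) = √((-14 - 153)/(183 - 153) - 52*(-80/16 + 51/103)) = √(-167/30 - 52*(-80*1/16 + 51*(1/103))) = √((1/30)*(-167) - 52*(-5 + 51/103)) = √(-167/30 - 52*(-464/103)) = √(-167/30 + 24128/103) = √(706639/3090) = √2183514510/3090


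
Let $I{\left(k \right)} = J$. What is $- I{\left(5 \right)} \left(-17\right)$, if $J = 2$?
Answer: $34$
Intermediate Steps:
$I{\left(k \right)} = 2$
$- I{\left(5 \right)} \left(-17\right) = \left(-1\right) 2 \left(-17\right) = \left(-2\right) \left(-17\right) = 34$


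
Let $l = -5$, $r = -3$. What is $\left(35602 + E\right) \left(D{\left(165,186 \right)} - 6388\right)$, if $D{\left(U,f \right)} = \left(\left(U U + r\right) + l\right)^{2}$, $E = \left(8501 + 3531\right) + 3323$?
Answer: $37746841126857$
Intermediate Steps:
$E = 15355$ ($E = 12032 + 3323 = 15355$)
$D{\left(U,f \right)} = \left(-8 + U^{2}\right)^{2}$ ($D{\left(U,f \right)} = \left(\left(U U - 3\right) - 5\right)^{2} = \left(\left(U^{2} - 3\right) - 5\right)^{2} = \left(\left(-3 + U^{2}\right) - 5\right)^{2} = \left(-8 + U^{2}\right)^{2}$)
$\left(35602 + E\right) \left(D{\left(165,186 \right)} - 6388\right) = \left(35602 + 15355\right) \left(\left(-8 + 165^{2}\right)^{2} - 6388\right) = 50957 \left(\left(-8 + 27225\right)^{2} - 6388\right) = 50957 \left(27217^{2} - 6388\right) = 50957 \left(740765089 - 6388\right) = 50957 \cdot 740758701 = 37746841126857$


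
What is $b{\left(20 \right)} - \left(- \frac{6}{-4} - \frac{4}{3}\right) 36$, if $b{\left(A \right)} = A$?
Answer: $14$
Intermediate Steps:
$b{\left(20 \right)} - \left(- \frac{6}{-4} - \frac{4}{3}\right) 36 = 20 - \left(- \frac{6}{-4} - \frac{4}{3}\right) 36 = 20 - \left(\left(-6\right) \left(- \frac{1}{4}\right) - \frac{4}{3}\right) 36 = 20 - \left(\frac{3}{2} - \frac{4}{3}\right) 36 = 20 - \frac{1}{6} \cdot 36 = 20 - 6 = 14$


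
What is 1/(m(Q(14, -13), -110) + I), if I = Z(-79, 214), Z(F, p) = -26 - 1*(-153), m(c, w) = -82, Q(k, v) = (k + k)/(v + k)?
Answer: 1/45 ≈ 0.022222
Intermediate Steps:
Q(k, v) = 2*k/(k + v) (Q(k, v) = (2*k)/(k + v) = 2*k/(k + v))
Z(F, p) = 127 (Z(F, p) = -26 + 153 = 127)
I = 127
1/(m(Q(14, -13), -110) + I) = 1/(-82 + 127) = 1/45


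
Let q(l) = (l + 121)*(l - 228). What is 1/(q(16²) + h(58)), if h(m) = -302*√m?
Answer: 91/914994 + 151*√58/53069652 ≈ 0.00012112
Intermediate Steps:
q(l) = (-228 + l)*(121 + l) (q(l) = (121 + l)*(-228 + l) = (-228 + l)*(121 + l))
1/(q(16²) + h(58)) = 1/((-27588 + (16²)² - 107*16²) - 302*√58) = 1/((-27588 + 256² - 107*256) - 302*√58) = 1/((-27588 + 65536 - 27392) - 302*√58) = 1/(10556 - 302*√58)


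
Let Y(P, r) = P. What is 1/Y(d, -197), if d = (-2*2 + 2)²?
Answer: ¼ ≈ 0.25000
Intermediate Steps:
d = 4 (d = (-4 + 2)² = (-2)² = 4)
1/Y(d, -197) = 1/4 = ¼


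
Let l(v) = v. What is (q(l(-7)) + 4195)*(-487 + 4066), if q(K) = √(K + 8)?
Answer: 15017484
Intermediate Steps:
q(K) = √(8 + K)
(q(l(-7)) + 4195)*(-487 + 4066) = (√(8 - 7) + 4195)*(-487 + 4066) = (√1 + 4195)*3579 = (1 + 4195)*3579 = 4196*3579 = 15017484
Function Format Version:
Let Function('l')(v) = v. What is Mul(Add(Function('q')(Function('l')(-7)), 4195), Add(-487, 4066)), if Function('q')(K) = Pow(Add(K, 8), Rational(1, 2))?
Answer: 15017484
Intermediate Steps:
Function('q')(K) = Pow(Add(8, K), Rational(1, 2))
Mul(Add(Function('q')(Function('l')(-7)), 4195), Add(-487, 4066)) = Mul(Add(Pow(Add(8, -7), Rational(1, 2)), 4195), Add(-487, 4066)) = Mul(Add(Pow(1, Rational(1, 2)), 4195), 3579) = Mul(Add(1, 4195), 3579) = Mul(4196, 3579) = 15017484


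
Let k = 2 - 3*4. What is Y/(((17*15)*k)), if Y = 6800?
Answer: -8/3 ≈ -2.6667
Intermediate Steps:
k = -10 (k = 2 - 12 = -10)
Y/(((17*15)*k)) = 6800/(((17*15)*(-10))) = 6800/((255*(-10))) = 6800/(-2550) = 6800*(-1/2550) = -8/3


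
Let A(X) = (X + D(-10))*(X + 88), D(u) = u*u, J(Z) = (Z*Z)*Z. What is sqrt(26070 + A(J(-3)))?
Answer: sqrt(30523) ≈ 174.71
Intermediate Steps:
J(Z) = Z**3 (J(Z) = Z**2*Z = Z**3)
D(u) = u**2
A(X) = (88 + X)*(100 + X) (A(X) = (X + (-10)**2)*(X + 88) = (X + 100)*(88 + X) = (100 + X)*(88 + X) = (88 + X)*(100 + X))
sqrt(26070 + A(J(-3))) = sqrt(26070 + (8800 + ((-3)**3)**2 + 188*(-3)**3)) = sqrt(26070 + (8800 + (-27)**2 + 188*(-27))) = sqrt(26070 + (8800 + 729 - 5076)) = sqrt(26070 + 4453) = sqrt(30523)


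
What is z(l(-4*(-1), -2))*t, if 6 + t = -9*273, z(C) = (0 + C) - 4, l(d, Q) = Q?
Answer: 14778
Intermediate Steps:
z(C) = -4 + C (z(C) = C - 4 = -4 + C)
t = -2463 (t = -6 - 9*273 = -6 - 2457 = -2463)
z(l(-4*(-1), -2))*t = (-4 - 2)*(-2463) = -6*(-2463) = 14778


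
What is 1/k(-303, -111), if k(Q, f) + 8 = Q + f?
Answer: -1/422 ≈ -0.0023697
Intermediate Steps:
k(Q, f) = -8 + Q + f (k(Q, f) = -8 + (Q + f) = -8 + Q + f)
1/k(-303, -111) = 1/(-8 - 303 - 111) = 1/(-422) = -1/422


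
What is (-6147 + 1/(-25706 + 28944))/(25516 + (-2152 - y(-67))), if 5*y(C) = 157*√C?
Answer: -5812958819250/22097024926577 - 15624628225*I*√67/44194049853154 ≈ -0.26307 - 0.0028939*I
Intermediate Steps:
y(C) = 157*√C/5 (y(C) = (157*√C)/5 = 157*√C/5)
(-6147 + 1/(-25706 + 28944))/(25516 + (-2152 - y(-67))) = (-6147 + 1/(-25706 + 28944))/(25516 + (-2152 - 157*√(-67)/5)) = (-6147 + 1/3238)/(25516 + (-2152 - 157*I*√67/5)) = -19903985/(3238*(25516 + (-2152 - 157*I*√67/5))) = -19903985/(3238*(23364 - 157*I*√67/5))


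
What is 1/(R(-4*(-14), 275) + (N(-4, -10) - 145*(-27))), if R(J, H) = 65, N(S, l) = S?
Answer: 1/3976 ≈ 0.00025151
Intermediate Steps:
1/(R(-4*(-14), 275) + (N(-4, -10) - 145*(-27))) = 1/(65 + (-4 - 145*(-27))) = 1/(65 + (-4 + 3915)) = 1/(65 + 3911) = 1/3976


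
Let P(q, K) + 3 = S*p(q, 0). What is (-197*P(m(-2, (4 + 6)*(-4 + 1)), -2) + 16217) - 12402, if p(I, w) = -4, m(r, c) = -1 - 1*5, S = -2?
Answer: 2830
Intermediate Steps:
m(r, c) = -6 (m(r, c) = -1 - 5 = -6)
P(q, K) = 5 (P(q, K) = -3 - 2*(-4) = -3 + 8 = 5)
(-197*P(m(-2, (4 + 6)*(-4 + 1)), -2) + 16217) - 12402 = (-197*5 + 16217) - 12402 = (-985 + 16217) - 12402 = 15232 - 12402 = 2830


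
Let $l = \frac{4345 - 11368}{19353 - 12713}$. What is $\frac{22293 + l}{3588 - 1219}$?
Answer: $\frac{148018497}{15730160} \approx 9.4099$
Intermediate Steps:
$l = - \frac{7023}{6640} \approx -1.0577$
$\frac{22293 + l}{3588 - 1219} = \frac{22293 - \frac{7023}{6640}}{3588 - 1219} = \frac{148018497}{6640 \cdot 2369} = \frac{148018497}{6640} \cdot \frac{1}{2369} = \frac{148018497}{15730160}$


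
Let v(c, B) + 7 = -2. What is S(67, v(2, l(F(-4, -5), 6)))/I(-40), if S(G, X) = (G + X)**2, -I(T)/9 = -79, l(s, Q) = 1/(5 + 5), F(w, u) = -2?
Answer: 3364/711 ≈ 4.7314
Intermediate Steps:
l(s, Q) = 1/10
v(c, B) = -9 (v(c, B) = -7 - 2 = -9)
I(T) = 711 (I(T) = -9*(-79) = 711)
S(67, v(2, l(F(-4, -5), 6)))/I(-40) = (67 - 9)**2/711 = 58**2*(1/711) = 3364*(1/711) = 3364/711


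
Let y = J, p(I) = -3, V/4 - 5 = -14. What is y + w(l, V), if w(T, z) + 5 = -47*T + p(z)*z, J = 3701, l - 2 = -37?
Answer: 5449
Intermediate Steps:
l = -35 (l = 2 - 37 = -35)
V = -36 (V = 20 + 4*(-14) = 20 - 56 = -36)
w(T, z) = -5 - 47*T - 3*z (w(T, z) = -5 + (-47*T - 3*z) = -5 - 47*T - 3*z)
y = 3701
y + w(l, V) = 3701 + (-5 - 47*(-35) - 3*(-36)) = 3701 + (-5 + 1645 + 108) = 3701 + 1748 = 5449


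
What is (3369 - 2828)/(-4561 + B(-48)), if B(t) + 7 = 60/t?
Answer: -2164/18277 ≈ -0.11840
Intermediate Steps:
B(t) = -7 + 60/t
(3369 - 2828)/(-4561 + B(-48)) = (3369 - 2828)/(-4561 + (-7 + 60/(-48))) = 541/(-4561 + (-7 + 60*(-1/48))) = 541/(-4561 + (-7 - 5/4)) = 541/(-4561 - 33/4) = 541/(-18277/4) = 541*(-4/18277) = -2164/18277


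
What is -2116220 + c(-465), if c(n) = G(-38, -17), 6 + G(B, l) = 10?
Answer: -2116216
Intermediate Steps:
G(B, l) = 4 (G(B, l) = -6 + 10 = 4)
c(n) = 4
-2116220 + c(-465) = -2116220 + 4 = -2116216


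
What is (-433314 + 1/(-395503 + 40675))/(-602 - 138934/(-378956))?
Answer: 14566305042996827/20224537616646 ≈ 720.23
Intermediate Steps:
(-433314 + 1/(-395503 + 40675))/(-602 - 138934/(-378956)) = (-433314 + 1/(-354828))/(-602 - 138934*(-1/378956)) = (-433314 - 1/354828)/(-602 + 69467/189478) = -153751939993/(354828*(-113996289/189478)) = -153751939993/354828*(-189478/113996289) = 14566305042996827/20224537616646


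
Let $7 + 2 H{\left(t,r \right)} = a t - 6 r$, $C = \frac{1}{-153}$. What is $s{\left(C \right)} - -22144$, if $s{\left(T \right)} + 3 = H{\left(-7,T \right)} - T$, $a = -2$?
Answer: $\frac{6776225}{306} \approx 22145.0$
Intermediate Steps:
$C = - \frac{1}{153} \approx -0.0065359$
$H{\left(t,r \right)} = - \frac{7}{2} - t - 3 r$ ($H{\left(t,r \right)} = - \frac{7}{2} + \frac{- 2 t - 6 r}{2} = - \frac{7}{2} + \frac{- 6 r - 2 t}{2} = - \frac{7}{2} - \left(t + 3 r\right) = - \frac{7}{2} - t - 3 r$)
$s{\left(T \right)} = \frac{1}{2} - 4 T$ ($s{\left(T \right)} = -3 - \left(- \frac{7}{2} + 4 T\right) = \frac{1}{2} - 4 T$)
$s{\left(C \right)} - -22144 = \left(\frac{1}{2} - - \frac{4}{153}\right) - -22144 = \left(\frac{1}{2} + \frac{4}{153}\right) + 22144 = \frac{161}{306} + 22144 = \frac{6776225}{306}$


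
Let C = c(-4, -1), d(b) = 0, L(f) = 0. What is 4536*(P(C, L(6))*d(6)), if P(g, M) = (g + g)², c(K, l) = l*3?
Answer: 0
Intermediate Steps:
c(K, l) = 3*l
C = -3 (C = 3*(-1) = -3)
P(g, M) = 4*g² (P(g, M) = (2*g)² = 4*g²)
4536*(P(C, L(6))*d(6)) = 4536*((4*(-3)²)*0) = 4536*((4*9)*0) = 4536*(36*0) = 4536*0 = 0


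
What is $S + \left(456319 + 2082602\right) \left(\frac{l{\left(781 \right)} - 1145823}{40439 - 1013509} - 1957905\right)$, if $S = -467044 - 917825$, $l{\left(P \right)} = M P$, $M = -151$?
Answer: $- \frac{345506867277336339}{69505} \approx -4.971 \cdot 10^{12}$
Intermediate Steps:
$l{\left(P \right)} = - 151 P$
$S = -1384869$
$S + \left(456319 + 2082602\right) \left(\frac{l{\left(781 \right)} - 1145823}{40439 - 1013509} - 1957905\right) = -1384869 + \left(456319 + 2082602\right) \left(\frac{\left(-151\right) 781 - 1145823}{40439 - 1013509} - 1957905\right) = -1384869 + 2538921 \left(\frac{-117931 - 1145823}{-973070} - 1957905\right) = -1384869 + 2538921 \left(\left(-1263754\right) \left(- \frac{1}{973070}\right) - 1957905\right) = -1384869 + 2538921 \left(\frac{631877}{486535} - 1957905\right) = -1384869 + 2538921 \left(- \frac{952588677298}{486535}\right) = -1384869 - \frac{345506771022016494}{69505} = - \frac{345506867277336339}{69505}$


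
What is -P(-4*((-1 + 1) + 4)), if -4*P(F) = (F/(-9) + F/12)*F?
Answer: -16/9 ≈ -1.7778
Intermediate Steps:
P(F) = F²/144 (P(F) = -(F/(-9) + F/12)*F/4 = -(F*(-⅑) + F*(1/12))*F/4 = -(-F/9 + F/12)*F/4 = -(-F/36)*F/4 = -(-1)*F²/144 = F²/144)
-P(-4*((-1 + 1) + 4)) = -(-4*((-1 + 1) + 4))²/144 = -(-4*(0 + 4))²/144 = -(-4*4)²/144 = -(-16)²/144 = -256/144 = -1*16/9 = -16/9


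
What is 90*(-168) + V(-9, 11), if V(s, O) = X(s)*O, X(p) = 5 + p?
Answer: -15164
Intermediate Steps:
V(s, O) = O*(5 + s) (V(s, O) = (5 + s)*O = O*(5 + s))
90*(-168) + V(-9, 11) = 90*(-168) + 11*(5 - 9) = -15120 + 11*(-4) = -15120 - 44 = -15164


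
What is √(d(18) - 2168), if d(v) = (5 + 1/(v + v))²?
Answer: I*√2776967/36 ≈ 46.29*I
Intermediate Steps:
d(v) = (5 + 1/(2*v))²
√(d(18) - 2168) = √((¼)*(1 + 10*18)²/18² - 2168) = √((¼)*(1/324)*(1 + 180)² - 2168) = √((¼)*(1/324)*181² - 2168) = √((¼)*(1/324)*32761 - 2168) = √(32761/1296 - 2168) = √(-2776967/1296) = I*√2776967/36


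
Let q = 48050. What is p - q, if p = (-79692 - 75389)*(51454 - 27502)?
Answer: -3714548162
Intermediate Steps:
p = -3714500112 (p = -155081*23952 = -3714500112)
p - q = -3714500112 - 1*48050 = -3714500112 - 48050 = -3714548162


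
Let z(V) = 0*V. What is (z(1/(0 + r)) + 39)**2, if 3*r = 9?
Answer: 1521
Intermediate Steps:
r = 3 (r = (1/3)*9 = 3)
z(V) = 0
(z(1/(0 + r)) + 39)**2 = (0 + 39)**2 = 39**2 = 1521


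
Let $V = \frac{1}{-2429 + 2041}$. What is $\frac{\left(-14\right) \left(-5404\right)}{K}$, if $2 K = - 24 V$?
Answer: $\frac{7338632}{3} \approx 2.4462 \cdot 10^{6}$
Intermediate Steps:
$V = - \frac{1}{388}$ ($V = \frac{1}{-388} = - \frac{1}{388} \approx -0.0025773$)
$K = \frac{3}{97}$ ($K = \frac{\left(-24\right) \left(- \frac{1}{388}\right)}{2} = \frac{1}{2} \cdot \frac{6}{97} = \frac{3}{97} \approx 0.030928$)
$\frac{\left(-14\right) \left(-5404\right)}{K} = \frac{\left(-14\right) \left(-5404\right)}{\frac{3}{97}} = 75656 \cdot \frac{97}{3} = \frac{7338632}{3}$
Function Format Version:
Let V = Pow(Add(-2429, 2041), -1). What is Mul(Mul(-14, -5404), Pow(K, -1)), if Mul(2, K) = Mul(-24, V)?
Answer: Rational(7338632, 3) ≈ 2.4462e+6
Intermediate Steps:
V = Rational(-1, 388) (V = Pow(-388, -1) = Rational(-1, 388) ≈ -0.0025773)
K = Rational(3, 97) (K = Mul(Rational(1, 2), Mul(-24, Rational(-1, 388))) = Mul(Rational(1, 2), Rational(6, 97)) = Rational(3, 97) ≈ 0.030928)
Mul(Mul(-14, -5404), Pow(K, -1)) = Mul(Mul(-14, -5404), Pow(Rational(3, 97), -1)) = Mul(75656, Rational(97, 3)) = Rational(7338632, 3)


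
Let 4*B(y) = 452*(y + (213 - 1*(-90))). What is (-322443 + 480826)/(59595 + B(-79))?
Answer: 158383/84907 ≈ 1.8654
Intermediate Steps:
B(y) = 34239 + 113*y (B(y) = (452*(y + (213 - 1*(-90))))/4 = (452*(y + (213 + 90)))/4 = (452*(y + 303))/4 = (452*(303 + y))/4 = (136956 + 452*y)/4 = 34239 + 113*y)
(-322443 + 480826)/(59595 + B(-79)) = (-322443 + 480826)/(59595 + (34239 + 113*(-79))) = 158383/(59595 + (34239 - 8927)) = 158383/(59595 + 25312) = 158383/84907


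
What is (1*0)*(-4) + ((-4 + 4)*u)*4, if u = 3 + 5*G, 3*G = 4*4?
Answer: 0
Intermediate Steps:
G = 16/3 (G = (4*4)/3 = (⅓)*16 = 16/3 ≈ 5.3333)
u = 89/3 (u = 3 + 5*(16/3) = 3 + 80/3 = 89/3 ≈ 29.667)
(1*0)*(-4) + ((-4 + 4)*u)*4 = (1*0)*(-4) + ((-4 + 4)*(89/3))*4 = 0*(-4) + (0*(89/3))*4 = 0 + 0*4 = 0 + 0 = 0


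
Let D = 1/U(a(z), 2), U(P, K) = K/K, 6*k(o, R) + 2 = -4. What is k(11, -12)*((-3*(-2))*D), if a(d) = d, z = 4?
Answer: -6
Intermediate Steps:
k(o, R) = -1 (k(o, R) = -⅓ + (⅙)*(-4) = -⅓ - ⅔ = -1)
U(P, K) = 1
D = 1 (D = 1/1 = 1)
k(11, -12)*((-3*(-2))*D) = -(-3*(-2)) = -6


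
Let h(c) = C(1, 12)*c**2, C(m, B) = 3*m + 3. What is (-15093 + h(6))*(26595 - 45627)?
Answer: 283139064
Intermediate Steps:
C(m, B) = 3 + 3*m
h(c) = 6*c**2 (h(c) = (3 + 3*1)*c**2 = (3 + 3)*c**2 = 6*c**2)
(-15093 + h(6))*(26595 - 45627) = (-15093 + 6*6**2)*(26595 - 45627) = (-15093 + 6*36)*(-19032) = (-15093 + 216)*(-19032) = -14877*(-19032) = 283139064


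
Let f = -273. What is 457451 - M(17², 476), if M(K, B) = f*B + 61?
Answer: 587338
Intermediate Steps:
M(K, B) = 61 - 273*B (M(K, B) = -273*B + 61 = 61 - 273*B)
457451 - M(17², 476) = 457451 - (61 - 273*476) = 457451 - (61 - 129948) = 457451 - 1*(-129887) = 457451 + 129887 = 587338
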